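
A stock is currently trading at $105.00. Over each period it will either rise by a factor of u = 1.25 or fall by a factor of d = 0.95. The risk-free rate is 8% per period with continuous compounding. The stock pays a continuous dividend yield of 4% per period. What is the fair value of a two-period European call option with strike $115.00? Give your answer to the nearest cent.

Per-period risk-free factor R = e^0.08 = 1.0833; dividend-adjusted growth = e^(0.08−0.04) = 1.0408.
Risk-neutral probability p = (1.0408 − 0.95)/(1.25 − 0.95) = 0.0908/0.3000 = 0.3027
Terminal stock prices: S_uu = 164.1, S_ud = 124.7, S_dd = 94.76
Terminal payoffs (S − K): max(49.06, 0) = 49.06, max(9.688, 0) = 9.688, max(-20.24, 0) = 0
Node u (S = 131.2): V_u = e^(−0.08)·[0.3027·49.0625 + 0.6973·9.6875] = 19.9452
Node d (S = 99.75): V_d = e^(−0.08)·[0.3027·9.6875 + 0.6973·0.0000] = 2.7070
Node 0 (S = 105): V_0 = e^(−0.08)·[0.3027·19.9452 + 0.6973·2.7070] = 7.3157

$7.32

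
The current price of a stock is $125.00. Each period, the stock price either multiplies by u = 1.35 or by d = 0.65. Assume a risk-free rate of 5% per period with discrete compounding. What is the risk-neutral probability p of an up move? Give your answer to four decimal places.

p = 0.5714

Risk-neutral probability p = (1 + 0.05 − 0.65)/(1.35 − 0.65) = 0.4000/0.7000 = 0.5714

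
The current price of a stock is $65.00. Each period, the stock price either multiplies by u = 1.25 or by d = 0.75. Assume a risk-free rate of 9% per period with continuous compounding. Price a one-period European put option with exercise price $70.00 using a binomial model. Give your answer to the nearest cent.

$6.05

Risk-neutral probability p = (e^0.09 − 0.75)/(1.25 − 0.75) = 0.3442/0.5000 = 0.6883
Terminal stock prices: S_u = 81.25, S_d = 48.75
Terminal payoffs (K − S): max(-11.25, 0) = 0, max(21.25, 0) = 21.25
Node 0 (S = 65): V_0 = e^(−0.09)·[0.6883·0.0000 + 0.3117·21.2500] = 6.0526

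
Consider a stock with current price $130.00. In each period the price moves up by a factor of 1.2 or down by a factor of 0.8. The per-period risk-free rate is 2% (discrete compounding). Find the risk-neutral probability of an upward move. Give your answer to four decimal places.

p = 0.5500

Risk-neutral probability p = (1 + 0.02 − 0.8)/(1.2 − 0.8) = 0.2200/0.4000 = 0.5500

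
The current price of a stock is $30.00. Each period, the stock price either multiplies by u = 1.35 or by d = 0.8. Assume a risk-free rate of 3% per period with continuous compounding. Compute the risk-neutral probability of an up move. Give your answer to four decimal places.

p = 0.4190

Risk-neutral probability p = (e^0.03 − 0.8)/(1.35 − 0.8) = 0.2305/0.5500 = 0.4190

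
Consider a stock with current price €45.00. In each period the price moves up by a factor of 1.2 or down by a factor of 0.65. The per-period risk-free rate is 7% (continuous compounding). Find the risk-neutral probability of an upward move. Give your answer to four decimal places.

Risk-neutral probability p = (e^0.07 − 0.65)/(1.2 − 0.65) = 0.4225/0.5500 = 0.7682

p = 0.7682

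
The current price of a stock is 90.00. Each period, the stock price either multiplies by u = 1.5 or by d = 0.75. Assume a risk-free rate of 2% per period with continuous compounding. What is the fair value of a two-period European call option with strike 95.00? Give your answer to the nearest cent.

16.17

Risk-neutral probability p = (e^0.02 − 0.75)/(1.5 − 0.75) = 0.2702/0.7500 = 0.3603
Terminal stock prices: S_uu = 202.5, S_ud = 101.2, S_dd = 50.62
Terminal payoffs (S − K): max(107.5, 0) = 107.5, max(6.25, 0) = 6.25, max(-44.38, 0) = 0
Node u (S = 135): V_u = e^(−0.02)·[0.3603·107.5000 + 0.6397·6.2500] = 41.8811
Node d (S = 67.5): V_d = e^(−0.02)·[0.3603·6.2500 + 0.6397·0.0000] = 2.2071
Node 0 (S = 90): V_0 = e^(−0.02)·[0.3603·41.8811 + 0.6397·2.2071] = 16.1737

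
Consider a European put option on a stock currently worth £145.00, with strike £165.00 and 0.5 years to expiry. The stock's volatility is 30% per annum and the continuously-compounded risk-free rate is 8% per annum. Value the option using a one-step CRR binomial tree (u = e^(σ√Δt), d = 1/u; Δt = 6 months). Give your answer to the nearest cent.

CRR parameters: u = e^(σ√Δt) = e^(0.3·√0.5) = 1.2363, d = 1/u = 0.8089
Per-period rate: rΔt = 0.08·0.5 = 0.04, so R = e^0.04 = 1.0408
Risk-neutral probability p = (e^0.04 − 0.8089)/(1.2363 − 0.8089) = 0.2320/0.4275 = 0.5426
Terminal stock prices: S_u = 179.3, S_d = 117.3
Terminal payoffs (K − S): max(-14.27, 0) = 0, max(47.72, 0) = 47.72
Node 0 (S = 145): V_0 = e^(−0.04)·[0.5426·0.0000 + 0.4574·47.7156] = 20.9675

£20.97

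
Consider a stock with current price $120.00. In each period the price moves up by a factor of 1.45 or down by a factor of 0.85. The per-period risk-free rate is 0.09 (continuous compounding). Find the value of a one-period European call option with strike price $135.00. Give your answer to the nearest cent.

$14.51

Risk-neutral probability p = (e^0.09 − 0.85)/(1.45 − 0.85) = 0.2442/0.6000 = 0.4070
Terminal stock prices: S_u = 174, S_d = 102
Terminal payoffs (S − K): max(39, 0) = 39, max(-33, 0) = 0
Node 0 (S = 120): V_0 = e^(−0.09)·[0.4070·39.0000 + 0.5930·0.0000] = 14.5053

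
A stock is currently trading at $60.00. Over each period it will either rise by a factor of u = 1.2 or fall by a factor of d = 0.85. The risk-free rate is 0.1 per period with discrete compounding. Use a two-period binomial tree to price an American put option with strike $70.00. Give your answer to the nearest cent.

Risk-neutral probability p = (1 + 0.1 − 0.85)/(1.2 − 0.85) = 0.2500/0.3500 = 0.7143
Terminal stock prices: S_uu = 86.4, S_ud = 61.2, S_dd = 43.35
Terminal payoffs (K − S): max(-16.4, 0) = 0, max(8.8, 0) = 8.8, max(26.65, 0) = 26.65
Node u (S = 72): continuation = 1/1.1·[0.7143·0.0000 + 0.2857·8.8000] = 2.2857; exercise value = 0.0000 ≤ continuation, so V_u = 2.2857
Node d (S = 51): continuation = 1/1.1·[0.7143·8.8000 + 0.2857·26.6500] = 12.6364; exercise value = 19.0000 > continuation, so V_d = 19.0000 (exercise)
Node 0 (S = 60): continuation = 1/1.1·[0.7143·2.2857 + 0.2857·19.0000] = 6.4193; exercise value = 10.0000 > continuation, so V_0 = 10.0000 (exercise)

$10.00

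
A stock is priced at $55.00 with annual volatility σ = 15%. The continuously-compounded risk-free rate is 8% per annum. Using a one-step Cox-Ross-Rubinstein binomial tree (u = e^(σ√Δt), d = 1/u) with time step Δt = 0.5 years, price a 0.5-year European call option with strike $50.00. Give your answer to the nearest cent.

$7.13

CRR parameters: u = e^(σ√Δt) = e^(0.15·√0.5) = 1.1119, d = 1/u = 0.8994
Per-period rate: rΔt = 0.08·0.5 = 0.04, so R = e^0.04 = 1.0408
Risk-neutral probability p = (e^0.04 − 0.8994)/(1.1119 − 0.8994) = 0.1414/0.2125 = 0.6655
Terminal stock prices: S_u = 61.15, S_d = 49.47
Terminal payoffs (S − K): max(11.15, 0) = 11.15, max(-0.5349, 0) = 0
Node 0 (S = 55): V_0 = e^(−0.04)·[0.6655·11.1542 + 0.3345·0.0000] = 7.1324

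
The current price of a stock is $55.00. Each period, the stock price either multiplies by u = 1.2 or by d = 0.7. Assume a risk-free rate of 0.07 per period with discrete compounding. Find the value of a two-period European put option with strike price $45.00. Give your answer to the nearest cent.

$1.07

Risk-neutral probability p = (1 + 0.07 − 0.7)/(1.2 − 0.7) = 0.3700/0.5000 = 0.7400
Terminal stock prices: S_uu = 79.2, S_ud = 46.2, S_dd = 26.95
Terminal payoffs (K − S): max(-34.2, 0) = 0, max(-1.2, 0) = 0, max(18.05, 0) = 18.05
Node u (S = 66): V_u = 1/1.07·[0.7400·0.0000 + 0.2600·0.0000] = 0.0000
Node d (S = 38.5): V_d = 1/1.07·[0.7400·0.0000 + 0.2600·18.0500] = 4.3860
Node 0 (S = 55): V_0 = 1/1.07·[0.7400·0.0000 + 0.2600·4.3860] = 1.0658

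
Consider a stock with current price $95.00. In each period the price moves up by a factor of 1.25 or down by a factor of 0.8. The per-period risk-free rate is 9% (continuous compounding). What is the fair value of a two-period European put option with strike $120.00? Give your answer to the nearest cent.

Risk-neutral probability p = (e^0.09 − 0.8)/(1.25 − 0.8) = 0.2942/0.4500 = 0.6537
Terminal stock prices: S_uu = 148.4, S_ud = 95, S_dd = 60.8
Terminal payoffs (K − S): max(-28.44, 0) = 0, max(25, 0) = 25, max(59.2, 0) = 59.2
Node u (S = 118.8): V_u = e^(−0.09)·[0.6537·0.0000 + 0.3463·25.0000] = 7.9119
Node d (S = 76): V_d = e^(−0.09)·[0.6537·25.0000 + 0.3463·59.2000] = 33.6717
Node 0 (S = 95): V_0 = e^(−0.09)·[0.6537·7.9119 + 0.3463·33.6717] = 15.3833

$15.38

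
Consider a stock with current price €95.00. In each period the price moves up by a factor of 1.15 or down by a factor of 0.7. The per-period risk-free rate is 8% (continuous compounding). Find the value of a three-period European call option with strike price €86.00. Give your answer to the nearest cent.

Risk-neutral probability p = (e^0.08 − 0.7)/(1.15 − 0.7) = 0.3833/0.4500 = 0.8517
Terminal stock prices: S_uuu = 144.5, S_uud = 87.95, S_udd = 53.53, S_ddd = 32.58
Terminal payoffs (S − K): max(58.48, 0) = 58.48, max(1.946, 0) = 1.946, max(-32.47, 0) = 0, max(-53.42, 0) = 0
Node uu (S = 125.6): V_uu = e^(−0.08)·[0.8517·58.4831 + 0.1483·1.9462] = 46.2495
Node ud (S = 76.47): V_ud = e^(−0.08)·[0.8517·1.9462 + 0.1483·0.0000] = 1.5303
Node dd (S = 46.55): V_dd = e^(−0.08)·[0.8517·0.0000 + 0.1483·0.0000] = 0.0000
Node u (S = 109.2): V_u = e^(−0.08)·[0.8517·46.2495 + 0.1483·1.5303] = 36.5737
Node d (S = 66.5): V_d = e^(−0.08)·[0.8517·1.5303 + 0.1483·0.0000] = 1.2032
Node 0 (S = 95): V_0 = e^(−0.08)·[0.8517·36.5737 + 0.1483·1.2032] = 28.9212

€28.92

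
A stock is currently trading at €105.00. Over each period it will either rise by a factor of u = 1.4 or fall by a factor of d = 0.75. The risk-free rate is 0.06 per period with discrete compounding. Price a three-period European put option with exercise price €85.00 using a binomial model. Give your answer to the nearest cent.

€5.65

Risk-neutral probability p = (1 + 0.06 − 0.75)/(1.4 − 0.75) = 0.3100/0.6500 = 0.4769
Terminal stock prices: S_uuu = 288.1, S_uud = 154.3, S_udd = 82.69, S_ddd = 44.3
Terminal payoffs (K − S): max(-203.1, 0) = 0, max(-69.35, 0) = 0, max(2.312, 0) = 2.312, max(40.7, 0) = 40.7
Node uu (S = 205.8): V_uu = 1/1.06·[0.4769·0.0000 + 0.5231·0.0000] = 0.0000
Node ud (S = 110.2): V_ud = 1/1.06·[0.4769·0.0000 + 0.5231·2.3125] = 1.1411
Node dd (S = 59.06): V_dd = 1/1.06·[0.4769·2.3125 + 0.5231·40.7031] = 21.1262
Node u (S = 147): V_u = 1/1.06·[0.4769·0.0000 + 0.5231·1.1411] = 0.5631
Node d (S = 78.75): V_d = 1/1.06·[0.4769·1.1411 + 0.5231·21.1262] = 10.9385
Node 0 (S = 105): V_0 = 1/1.06·[0.4769·0.5631 + 0.5231·10.9385] = 5.6512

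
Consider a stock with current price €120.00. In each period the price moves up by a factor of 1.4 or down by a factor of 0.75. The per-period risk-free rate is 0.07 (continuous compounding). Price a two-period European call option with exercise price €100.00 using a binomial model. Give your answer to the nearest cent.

€40.24

Risk-neutral probability p = (e^0.07 − 0.75)/(1.4 − 0.75) = 0.3225/0.6500 = 0.4962
Terminal stock prices: S_uu = 235.2, S_ud = 126, S_dd = 67.5
Terminal payoffs (S − K): max(135.2, 0) = 135.2, max(26, 0) = 26, max(-32.5, 0) = 0
Node u (S = 168): V_u = e^(−0.07)·[0.4962·135.2000 + 0.5038·26.0000] = 74.7606
Node d (S = 90): V_d = e^(−0.07)·[0.4962·26.0000 + 0.5038·0.0000] = 12.0282
Node 0 (S = 120): V_0 = e^(−0.07)·[0.4962·74.7606 + 0.5038·12.0282] = 40.2364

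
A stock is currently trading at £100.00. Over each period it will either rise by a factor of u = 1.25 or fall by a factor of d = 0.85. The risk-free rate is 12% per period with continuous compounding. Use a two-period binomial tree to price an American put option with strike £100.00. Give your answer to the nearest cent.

Risk-neutral probability p = (e^0.12 − 0.85)/(1.25 − 0.85) = 0.2775/0.4000 = 0.6937
Terminal stock prices: S_uu = 156.2, S_ud = 106.2, S_dd = 72.25
Terminal payoffs (K − S): max(-56.25, 0) = 0, max(-6.25, 0) = 0, max(27.75, 0) = 27.75
Node u (S = 125): continuation = e^(−0.12)·[0.6937·0.0000 + 0.3063·0.0000] = 0.0000; exercise value = 0.0000 ≤ continuation, so V_u = 0.0000
Node d (S = 85): continuation = e^(−0.12)·[0.6937·0.0000 + 0.3063·27.7500] = 7.5376; exercise value = 15.0000 > continuation, so V_d = 15.0000 (exercise)
Node 0 (S = 100): continuation = e^(−0.12)·[0.6937·0.0000 + 0.3063·15.0000] = 4.0744; exercise value = 0.0000 ≤ continuation, so V_0 = 4.0744

£4.07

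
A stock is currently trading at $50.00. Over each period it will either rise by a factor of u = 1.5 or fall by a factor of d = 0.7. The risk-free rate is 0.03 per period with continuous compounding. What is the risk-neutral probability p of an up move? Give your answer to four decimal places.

p = 0.4131

Risk-neutral probability p = (e^0.03 − 0.7)/(1.5 − 0.7) = 0.3305/0.8000 = 0.4131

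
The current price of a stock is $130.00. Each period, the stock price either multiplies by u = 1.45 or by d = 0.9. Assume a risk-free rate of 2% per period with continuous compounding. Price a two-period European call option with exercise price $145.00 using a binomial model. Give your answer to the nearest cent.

$13.98

Risk-neutral probability p = (e^0.02 − 0.9)/(1.45 − 0.9) = 0.1202/0.5500 = 0.2185
Terminal stock prices: S_uu = 273.3, S_ud = 169.7, S_dd = 105.3
Terminal payoffs (S − K): max(128.3, 0) = 128.3, max(24.65, 0) = 24.65, max(-39.7, 0) = 0
Node u (S = 188.5): V_u = e^(−0.02)·[0.2185·128.3250 + 0.7815·24.6500] = 46.3712
Node d (S = 117): V_d = e^(−0.02)·[0.2185·24.6500 + 0.7815·0.0000] = 5.2805
Node 0 (S = 130): V_0 = e^(−0.02)·[0.2185·46.3712 + 0.7815·5.2805] = 13.9784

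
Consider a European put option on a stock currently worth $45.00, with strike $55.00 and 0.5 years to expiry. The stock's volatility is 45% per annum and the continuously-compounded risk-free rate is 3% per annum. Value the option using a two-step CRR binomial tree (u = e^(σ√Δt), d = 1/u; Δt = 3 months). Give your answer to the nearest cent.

$12.44

CRR parameters: u = e^(σ√Δt) = e^(0.45·√0.25) = 1.2523, d = 1/u = 0.7985
Per-period rate: rΔt = 0.03·0.25 = 0.0075, so R = e^0.0075 = 1.0075
Risk-neutral probability p = (e^0.0075 − 0.7985)/(1.2523 − 0.7985) = 0.2090/0.4538 = 0.4606
Terminal stock prices: S_uu = 70.57, S_ud = 45, S_dd = 28.69
Terminal payoffs (K − S): max(-15.57, 0) = 0, max(10, 0) = 10, max(26.31, 0) = 26.31
Node u (S = 56.35): V_u = e^(−0.0075)·[0.4606·0.0000 + 0.5394·10.0000] = 5.3539
Node d (S = 35.93): V_d = e^(−0.0075)·[0.4606·10.0000 + 0.5394·26.3067] = 18.6558
Node 0 (S = 45): V_0 = e^(−0.0075)·[0.4606·5.3539 + 0.5394·18.6558] = 12.4357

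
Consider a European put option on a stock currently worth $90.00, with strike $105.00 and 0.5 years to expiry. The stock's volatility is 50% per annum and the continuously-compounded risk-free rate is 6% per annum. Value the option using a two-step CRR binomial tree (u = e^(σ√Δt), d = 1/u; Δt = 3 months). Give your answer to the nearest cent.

CRR parameters: u = e^(σ√Δt) = e^(0.5·√0.25) = 1.2840, d = 1/u = 0.7788
Per-period rate: rΔt = 0.06·0.25 = 0.015, so R = e^0.015 = 1.0151
Risk-neutral probability p = (e^0.015 − 0.7788)/(1.2840 − 0.7788) = 0.2363/0.5052 = 0.4677
Terminal stock prices: S_uu = 148.4, S_ud = 90, S_dd = 54.59
Terminal payoffs (K − S): max(-43.38, 0) = 0, max(15, 0) = 15, max(50.41, 0) = 50.41
Node u (S = 115.6): V_u = e^(−0.015)·[0.4677·0.0000 + 0.5323·15.0000] = 7.8651
Node d (S = 70.09): V_d = e^(−0.015)·[0.4677·15.0000 + 0.5323·50.4122] = 33.3447
Node 0 (S = 90): V_0 = e^(−0.015)·[0.4677·7.8651 + 0.5323·33.3447] = 21.1079

$21.11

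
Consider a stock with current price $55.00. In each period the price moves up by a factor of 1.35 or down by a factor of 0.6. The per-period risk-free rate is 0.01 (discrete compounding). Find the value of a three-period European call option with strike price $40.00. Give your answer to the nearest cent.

Risk-neutral probability p = (1 + 0.01 − 0.6)/(1.35 − 0.6) = 0.4100/0.7500 = 0.5467
Terminal stock prices: S_uuu = 135.3, S_uud = 60.14, S_udd = 26.73, S_ddd = 11.88
Terminal payoffs (S − K): max(95.32, 0) = 95.32, max(20.14, 0) = 20.14, max(-13.27, 0) = 0, max(-28.12, 0) = 0
Node uu (S = 100.2): V_uu = 1/1.01·[0.5467·95.3206 + 0.4533·20.1425] = 60.6335
Node ud (S = 44.55): V_ud = 1/1.01·[0.5467·20.1425 + 0.4533·0.0000] = 10.9022
Node dd (S = 19.8): V_dd = 1/1.01·[0.5467·0.0000 + 0.4533·0.0000] = 0.0000
Node u (S = 74.25): V_u = 1/1.01·[0.5467·60.6335 + 0.4533·10.9022] = 37.7116
Node d (S = 33): V_d = 1/1.01·[0.5467·10.9022 + 0.4533·0.0000] = 5.9009
Node 0 (S = 55): V_0 = 1/1.01·[0.5467·37.7116 + 0.4533·5.9009] = 23.0601

$23.06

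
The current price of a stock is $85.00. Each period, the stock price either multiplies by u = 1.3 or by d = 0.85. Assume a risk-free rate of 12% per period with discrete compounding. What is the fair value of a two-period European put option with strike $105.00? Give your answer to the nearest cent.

$9.80

Risk-neutral probability p = (1 + 0.12 − 0.85)/(1.3 − 0.85) = 0.2700/0.4500 = 0.6000
Terminal stock prices: S_uu = 143.7, S_ud = 93.92, S_dd = 61.41
Terminal payoffs (K − S): max(-38.65, 0) = 0, max(11.08, 0) = 11.08, max(43.59, 0) = 43.59
Node u (S = 110.5): V_u = 1/1.12·[0.6000·0.0000 + 0.4000·11.0750] = 3.9554
Node d (S = 72.25): V_d = 1/1.12·[0.6000·11.0750 + 0.4000·43.5875] = 21.5000
Node 0 (S = 85): V_0 = 1/1.12·[0.6000·3.9554 + 0.4000·21.5000] = 9.7975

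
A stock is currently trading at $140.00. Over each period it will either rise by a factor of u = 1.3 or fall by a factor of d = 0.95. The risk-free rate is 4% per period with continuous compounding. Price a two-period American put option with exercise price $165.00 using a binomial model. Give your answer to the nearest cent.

$25.00

Risk-neutral probability p = (e^0.04 − 0.95)/(1.3 − 0.95) = 0.0908/0.3500 = 0.2595
Terminal stock prices: S_uu = 236.6, S_ud = 172.9, S_dd = 126.3
Terminal payoffs (K − S): max(-71.6, 0) = 0, max(-7.9, 0) = 0, max(38.65, 0) = 38.65
Node u (S = 182): continuation = e^(−0.04)·[0.2595·0.0000 + 0.7405·0.0000] = 0.0000; exercise value = 0.0000 ≤ continuation, so V_u = 0.0000
Node d (S = 133): continuation = e^(−0.04)·[0.2595·0.0000 + 0.7405·38.6500] = 27.4996; exercise value = 32.0000 > continuation, so V_d = 32.0000 (exercise)
Node 0 (S = 140): continuation = e^(−0.04)·[0.2595·0.0000 + 0.7405·32.0000] = 22.7681; exercise value = 25.0000 > continuation, so V_0 = 25.0000 (exercise)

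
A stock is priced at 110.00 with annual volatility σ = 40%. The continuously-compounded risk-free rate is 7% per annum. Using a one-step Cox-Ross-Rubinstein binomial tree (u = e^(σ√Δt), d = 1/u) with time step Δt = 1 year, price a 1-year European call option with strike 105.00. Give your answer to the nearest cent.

CRR parameters: u = e^(σ√Δt) = e^(0.4·√1) = 1.4918, d = 1/u = 0.6703
Per-period rate: rΔt = 0.07·1 = 0.07, so R = e^0.07 = 1.0725
Risk-neutral probability p = (e^0.07 − 0.6703)/(1.4918 − 0.6703) = 0.4022/0.8215 = 0.4896
Terminal stock prices: S_u = 164.1, S_d = 73.74
Terminal payoffs (S − K): max(59.1, 0) = 59.1, max(-31.26, 0) = 0
Node 0 (S = 110): V_0 = e^(−0.07)·[0.4896·59.1007 + 0.5104·0.0000] = 26.9781

26.98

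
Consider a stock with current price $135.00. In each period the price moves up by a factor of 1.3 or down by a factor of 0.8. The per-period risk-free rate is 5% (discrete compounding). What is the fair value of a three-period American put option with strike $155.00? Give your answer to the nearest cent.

$26.99

Risk-neutral probability p = (1 + 0.05 − 0.8)/(1.3 − 0.8) = 0.2500/0.5000 = 0.5000
Terminal stock prices: S_uuu = 296.6, S_uud = 182.5, S_udd = 112.3, S_ddd = 69.12
Terminal payoffs (K − S): max(-141.6, 0) = 0, max(-27.52, 0) = 0, max(42.68, 0) = 42.68, max(85.88, 0) = 85.88
Node uu (S = 228.2): continuation = 1/1.05·[0.5000·0.0000 + 0.5000·0.0000] = 0.0000; exercise value = 0.0000 ≤ continuation, so V_uu = 0.0000
Node ud (S = 140.4): continuation = 1/1.05·[0.5000·0.0000 + 0.5000·42.6800] = 20.3238; exercise value = 14.6000 ≤ continuation, so V_ud = 20.3238
Node dd (S = 86.4): continuation = 1/1.05·[0.5000·42.6800 + 0.5000·85.8800] = 61.2190; exercise value = 68.6000 > continuation, so V_dd = 68.6000 (exercise)
Node u (S = 175.5): continuation = 1/1.05·[0.5000·0.0000 + 0.5000·20.3238] = 9.6780; exercise value = 0.0000 ≤ continuation, so V_u = 9.6780
Node d (S = 108): continuation = 1/1.05·[0.5000·20.3238 + 0.5000·68.6000] = 42.3447; exercise value = 47.0000 > continuation, so V_d = 47.0000 (exercise)
Node 0 (S = 135): continuation = 1/1.05·[0.5000·9.6780 + 0.5000·47.0000] = 26.9895; exercise value = 20.0000 ≤ continuation, so V_0 = 26.9895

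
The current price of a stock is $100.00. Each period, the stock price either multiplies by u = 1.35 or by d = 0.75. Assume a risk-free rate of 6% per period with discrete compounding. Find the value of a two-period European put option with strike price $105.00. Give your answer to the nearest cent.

$11.80

Risk-neutral probability p = (1 + 0.06 − 0.75)/(1.35 − 0.75) = 0.3100/0.6000 = 0.5167
Terminal stock prices: S_uu = 182.3, S_ud = 101.2, S_dd = 56.25
Terminal payoffs (K − S): max(-77.25, 0) = 0, max(3.75, 0) = 3.75, max(48.75, 0) = 48.75
Node u (S = 135): V_u = 1/1.06·[0.5167·0.0000 + 0.4833·3.7500] = 1.7099
Node d (S = 75): V_d = 1/1.06·[0.5167·3.7500 + 0.4833·48.7500] = 24.0566
Node 0 (S = 100): V_0 = 1/1.06·[0.5167·1.7099 + 0.4833·24.0566] = 11.8027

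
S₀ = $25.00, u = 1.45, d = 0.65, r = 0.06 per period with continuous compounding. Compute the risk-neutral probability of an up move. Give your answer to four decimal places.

Risk-neutral probability p = (e^0.06 − 0.65)/(1.45 − 0.65) = 0.4118/0.8000 = 0.5148

p = 0.5148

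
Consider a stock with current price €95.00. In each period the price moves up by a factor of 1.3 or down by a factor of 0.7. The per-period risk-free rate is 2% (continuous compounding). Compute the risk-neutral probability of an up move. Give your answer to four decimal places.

Risk-neutral probability p = (e^0.02 − 0.7)/(1.3 − 0.7) = 0.3202/0.6000 = 0.5337

p = 0.5337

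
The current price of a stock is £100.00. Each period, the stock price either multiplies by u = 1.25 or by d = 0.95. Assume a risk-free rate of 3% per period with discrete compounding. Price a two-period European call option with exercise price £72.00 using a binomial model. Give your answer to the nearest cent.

Risk-neutral probability p = (1 + 0.03 − 0.95)/(1.25 − 0.95) = 0.0800/0.3000 = 0.2667
Terminal stock prices: S_uu = 156.2, S_ud = 118.8, S_dd = 90.25
Terminal payoffs (S − K): max(84.25, 0) = 84.25, max(46.75, 0) = 46.75, max(18.25, 0) = 18.25
Node u (S = 125): V_u = 1/1.03·[0.2667·84.2500 + 0.7333·46.7500] = 55.0971
Node d (S = 95): V_d = 1/1.03·[0.2667·46.7500 + 0.7333·18.2500] = 25.0971
Node 0 (S = 100): V_0 = 1/1.03·[0.2667·55.0971 + 0.7333·25.0971] = 32.1331

£32.13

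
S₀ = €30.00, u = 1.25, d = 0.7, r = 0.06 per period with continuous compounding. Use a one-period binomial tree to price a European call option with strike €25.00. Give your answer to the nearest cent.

Risk-neutral probability p = (e^0.06 − 0.7)/(1.25 − 0.7) = 0.3618/0.5500 = 0.6579
Terminal stock prices: S_u = 37.5, S_d = 21
Terminal payoffs (S − K): max(12.5, 0) = 12.5, max(-4, 0) = 0
Node 0 (S = 30): V_0 = e^(−0.06)·[0.6579·12.5000 + 0.3421·0.0000] = 7.7447

€7.74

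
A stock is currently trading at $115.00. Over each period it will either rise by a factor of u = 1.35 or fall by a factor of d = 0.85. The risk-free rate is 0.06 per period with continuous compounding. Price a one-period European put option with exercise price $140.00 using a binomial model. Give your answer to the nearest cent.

Risk-neutral probability p = (e^0.06 − 0.85)/(1.35 − 0.85) = 0.2118/0.5000 = 0.4237
Terminal stock prices: S_u = 155.2, S_d = 97.75
Terminal payoffs (K − S): max(-15.25, 0) = 0, max(42.25, 0) = 42.25
Node 0 (S = 115): V_0 = e^(−0.06)·[0.4237·0.0000 + 0.5763·42.2500] = 22.9318

$22.93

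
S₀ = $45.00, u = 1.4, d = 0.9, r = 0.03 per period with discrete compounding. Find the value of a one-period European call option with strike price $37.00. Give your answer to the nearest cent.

Risk-neutral probability p = (1 + 0.03 − 0.9)/(1.4 − 0.9) = 0.1300/0.5000 = 0.2600
Terminal stock prices: S_u = 63, S_d = 40.5
Terminal payoffs (S − K): max(26, 0) = 26, max(3.5, 0) = 3.5
Node 0 (S = 45): V_0 = 1/1.03·[0.2600·26.0000 + 0.7400·3.5000] = 9.0777

$9.08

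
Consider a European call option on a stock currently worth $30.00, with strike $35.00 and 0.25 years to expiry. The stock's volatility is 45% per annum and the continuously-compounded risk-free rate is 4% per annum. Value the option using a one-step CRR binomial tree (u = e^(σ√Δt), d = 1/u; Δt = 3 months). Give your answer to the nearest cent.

CRR parameters: u = e^(σ√Δt) = e^(0.45·√0.25) = 1.2523, d = 1/u = 0.7985
Per-period rate: rΔt = 0.04·0.25 = 0.01, so R = e^0.01 = 1.0101
Risk-neutral probability p = (e^0.01 − 0.7985)/(1.2523 − 0.7985) = 0.2115/0.4538 = 0.4661
Terminal stock prices: S_u = 37.57, S_d = 23.96
Terminal payoffs (S − K): max(2.57, 0) = 2.57, max(-11.04, 0) = 0
Node 0 (S = 30): V_0 = e^(−0.01)·[0.4661·2.5697 + 0.5339·0.0000] = 1.1859

$1.19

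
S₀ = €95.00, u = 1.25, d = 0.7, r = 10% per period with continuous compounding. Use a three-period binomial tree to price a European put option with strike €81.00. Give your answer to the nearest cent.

€3.24

Risk-neutral probability p = (e^0.1 − 0.7)/(1.25 − 0.7) = 0.4052/0.5500 = 0.7367
Terminal stock prices: S_uuu = 185.5, S_uud = 103.9, S_udd = 58.19, S_ddd = 32.58
Terminal payoffs (K − S): max(-104.5, 0) = 0, max(-22.91, 0) = 0, max(22.81, 0) = 22.81, max(48.42, 0) = 48.42
Node uu (S = 148.4): V_uu = e^(−0.1)·[0.7367·0.0000 + 0.2633·0.0000] = 0.0000
Node ud (S = 83.12): V_ud = e^(−0.1)·[0.7367·0.0000 + 0.2633·22.8125] = 5.4355
Node dd (S = 46.55): V_dd = e^(−0.1)·[0.7367·22.8125 + 0.2633·48.4150] = 26.7418
Node u (S = 118.8): V_u = e^(−0.1)·[0.7367·0.0000 + 0.2633·5.4355] = 1.2951
Node d (S = 66.5): V_d = e^(−0.1)·[0.7367·5.4355 + 0.2633·26.7418] = 9.9948
Node 0 (S = 95): V_0 = e^(−0.1)·[0.7367·1.2951 + 0.2633·9.9948] = 3.2447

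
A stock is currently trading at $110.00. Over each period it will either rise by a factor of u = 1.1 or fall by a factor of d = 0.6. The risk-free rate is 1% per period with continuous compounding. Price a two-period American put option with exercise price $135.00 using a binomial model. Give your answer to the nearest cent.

$25.00

Risk-neutral probability p = (e^0.01 − 0.6)/(1.1 − 0.6) = 0.4101/0.5000 = 0.8201
Terminal stock prices: S_uu = 133.1, S_ud = 72.6, S_dd = 39.6
Terminal payoffs (K − S): max(1.9, 0) = 1.9, max(62.4, 0) = 62.4, max(95.4, 0) = 95.4
Node u (S = 121): continuation = e^(−0.01)·[0.8201·1.9000 + 0.1799·62.4000] = 12.6567; exercise value = 14.0000 > continuation, so V_u = 14.0000 (exercise)
Node d (S = 66): continuation = e^(−0.01)·[0.8201·62.4000 + 0.1799·95.4000] = 67.6567; exercise value = 69.0000 > continuation, so V_d = 69.0000 (exercise)
Node 0 (S = 110): continuation = e^(−0.01)·[0.8201·14.0000 + 0.1799·69.0000] = 23.6567; exercise value = 25.0000 > continuation, so V_0 = 25.0000 (exercise)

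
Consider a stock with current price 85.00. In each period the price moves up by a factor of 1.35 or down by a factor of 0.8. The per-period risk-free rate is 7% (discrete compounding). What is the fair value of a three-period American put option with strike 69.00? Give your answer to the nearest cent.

3.31

Risk-neutral probability p = (1 + 0.07 − 0.8)/(1.35 − 0.8) = 0.2700/0.5500 = 0.4909
Terminal stock prices: S_uuu = 209.1, S_uud = 123.9, S_udd = 73.44, S_ddd = 43.52
Terminal payoffs (K − S): max(-140.1, 0) = 0, max(-54.93, 0) = 0, max(-4.44, 0) = 0, max(25.48, 0) = 25.48
Node uu (S = 154.9): continuation = 1/1.07·[0.4909·0.0000 + 0.5091·0.0000] = 0.0000; exercise value = 0.0000 ≤ continuation, so V_uu = 0.0000
Node ud (S = 91.8): continuation = 1/1.07·[0.4909·0.0000 + 0.5091·0.0000] = 0.0000; exercise value = 0.0000 ≤ continuation, so V_ud = 0.0000
Node dd (S = 54.4): continuation = 1/1.07·[0.4909·0.0000 + 0.5091·25.4800] = 12.1230; exercise value = 14.6000 > continuation, so V_dd = 14.6000 (exercise)
Node u (S = 114.8): continuation = 1/1.07·[0.4909·0.0000 + 0.5091·0.0000] = 0.0000; exercise value = 0.0000 ≤ continuation, so V_u = 0.0000
Node d (S = 68): continuation = 1/1.07·[0.4909·0.0000 + 0.5091·14.6000] = 6.9465; exercise value = 1.0000 ≤ continuation, so V_d = 6.9465
Node 0 (S = 85): continuation = 1/1.07·[0.4909·0.0000 + 0.5091·6.9465] = 3.3050; exercise value = 0.0000 ≤ continuation, so V_0 = 3.3050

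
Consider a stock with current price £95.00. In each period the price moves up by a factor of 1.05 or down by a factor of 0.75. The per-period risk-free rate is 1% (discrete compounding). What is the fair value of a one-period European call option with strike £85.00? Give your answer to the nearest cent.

Risk-neutral probability p = (1 + 0.01 − 0.75)/(1.05 − 0.75) = 0.2600/0.3000 = 0.8667
Terminal stock prices: S_u = 99.75, S_d = 71.25
Terminal payoffs (S − K): max(14.75, 0) = 14.75, max(-13.75, 0) = 0
Node 0 (S = 95): V_0 = 1/1.01·[0.8667·14.7500 + 0.1333·0.0000] = 12.6568

£12.66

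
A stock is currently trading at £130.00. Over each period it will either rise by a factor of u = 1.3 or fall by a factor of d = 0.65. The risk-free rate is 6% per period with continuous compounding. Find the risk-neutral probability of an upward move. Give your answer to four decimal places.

p = 0.6336

Risk-neutral probability p = (e^0.06 − 0.65)/(1.3 − 0.65) = 0.4118/0.6500 = 0.6336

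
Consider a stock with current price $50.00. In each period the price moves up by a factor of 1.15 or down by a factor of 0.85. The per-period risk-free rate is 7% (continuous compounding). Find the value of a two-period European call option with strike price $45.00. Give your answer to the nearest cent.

Risk-neutral probability p = (e^0.07 − 0.85)/(1.15 − 0.85) = 0.2225/0.3000 = 0.7417
Terminal stock prices: S_uu = 66.12, S_ud = 48.87, S_dd = 36.12
Terminal payoffs (S − K): max(21.12, 0) = 21.12, max(3.875, 0) = 3.875, max(-8.875, 0) = 0
Node u (S = 57.5): V_u = e^(−0.07)·[0.7417·21.1250 + 0.2583·3.8750] = 15.5423
Node d (S = 42.5): V_d = e^(−0.07)·[0.7417·3.8750 + 0.2583·0.0000] = 2.6798
Node 0 (S = 50): V_0 = e^(−0.07)·[0.7417·15.5423 + 0.2583·2.6798] = 11.3937

$11.39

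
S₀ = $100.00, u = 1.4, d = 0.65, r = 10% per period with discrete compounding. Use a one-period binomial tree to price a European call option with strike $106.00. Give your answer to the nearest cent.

Risk-neutral probability p = (1 + 0.1 − 0.65)/(1.4 − 0.65) = 0.4500/0.7500 = 0.6000
Terminal stock prices: S_u = 140, S_d = 65
Terminal payoffs (S − K): max(34, 0) = 34, max(-41, 0) = 0
Node 0 (S = 100): V_0 = 1/1.1·[0.6000·34.0000 + 0.4000·0.0000] = 18.5455

$18.55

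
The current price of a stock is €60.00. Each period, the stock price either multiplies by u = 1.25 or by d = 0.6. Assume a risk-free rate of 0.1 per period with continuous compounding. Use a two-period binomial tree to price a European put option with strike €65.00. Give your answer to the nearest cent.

€7.44

Risk-neutral probability p = (e^0.1 − 0.6)/(1.25 − 0.6) = 0.5052/0.6500 = 0.7772
Terminal stock prices: S_uu = 93.75, S_ud = 45, S_dd = 21.6
Terminal payoffs (K − S): max(-28.75, 0) = 0, max(20, 0) = 20, max(43.4, 0) = 43.4
Node u (S = 75): V_u = e^(−0.1)·[0.7772·0.0000 + 0.2228·20.0000] = 4.0322
Node d (S = 36): V_d = e^(−0.1)·[0.7772·20.0000 + 0.2228·43.4000] = 22.8144
Node 0 (S = 60): V_0 = e^(−0.1)·[0.7772·4.0322 + 0.2228·22.8144] = 7.4352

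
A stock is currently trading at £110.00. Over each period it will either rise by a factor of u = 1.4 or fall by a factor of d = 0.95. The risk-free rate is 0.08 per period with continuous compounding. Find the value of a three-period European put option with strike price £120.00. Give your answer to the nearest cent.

£7.04

Risk-neutral probability p = (e^0.08 − 0.95)/(1.4 − 0.95) = 0.1333/0.4500 = 0.2962
Terminal stock prices: S_uuu = 301.8, S_uud = 204.8, S_udd = 139, S_ddd = 94.31
Terminal payoffs (K − S): max(-181.8, 0) = 0, max(-84.82, 0) = 0, max(-18.98, 0) = 0, max(25.69, 0) = 25.69
Node uu (S = 215.6): V_uu = e^(−0.08)·[0.2962·0.0000 + 0.7038·0.0000] = 0.0000
Node ud (S = 146.3): V_ud = e^(−0.08)·[0.2962·0.0000 + 0.7038·0.0000] = 0.0000
Node dd (S = 99.27): V_dd = e^(−0.08)·[0.2962·0.0000 + 0.7038·25.6888] = 16.6899
Node u (S = 154): V_u = e^(−0.08)·[0.2962·0.0000 + 0.7038·0.0000] = 0.0000
Node d (S = 104.5): V_d = e^(−0.08)·[0.2962·0.0000 + 0.7038·16.6899] = 10.8433
Node 0 (S = 110): V_0 = e^(−0.08)·[0.2962·0.0000 + 0.7038·10.8433] = 7.0449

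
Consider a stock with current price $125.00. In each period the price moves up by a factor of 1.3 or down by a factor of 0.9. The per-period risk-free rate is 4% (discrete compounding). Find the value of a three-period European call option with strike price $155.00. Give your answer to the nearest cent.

$12.02

Risk-neutral probability p = (1 + 0.04 − 0.9)/(1.3 − 0.9) = 0.1400/0.4000 = 0.3500
Terminal stock prices: S_uuu = 274.6, S_uud = 190.1, S_udd = 131.6, S_ddd = 91.13
Terminal payoffs (S − K): max(119.6, 0) = 119.6, max(35.13, 0) = 35.13, max(-23.38, 0) = 0, max(-63.87, 0) = 0
Node uu (S = 211.3): V_uu = 1/1.04·[0.3500·119.6250 + 0.6500·35.1250] = 62.2115
Node ud (S = 146.2): V_ud = 1/1.04·[0.3500·35.1250 + 0.6500·0.0000] = 11.8209
Node dd (S = 101.2): V_dd = 1/1.04·[0.3500·0.0000 + 0.6500·0.0000] = 0.0000
Node u (S = 162.5): V_u = 1/1.04·[0.3500·62.2115 + 0.6500·11.8209] = 28.3246
Node d (S = 112.5): V_d = 1/1.04·[0.3500·11.8209 + 0.6500·0.0000] = 3.9782
Node 0 (S = 125): V_0 = 1/1.04·[0.3500·28.3246 + 0.6500·3.9782] = 12.0187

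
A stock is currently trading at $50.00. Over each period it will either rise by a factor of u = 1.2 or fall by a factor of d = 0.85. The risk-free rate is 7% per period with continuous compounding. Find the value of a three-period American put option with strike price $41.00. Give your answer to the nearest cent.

$0.56

Risk-neutral probability p = (e^0.07 − 0.85)/(1.2 − 0.85) = 0.2225/0.3500 = 0.6357
Terminal stock prices: S_uuu = 86.4, S_uud = 61.2, S_udd = 43.35, S_ddd = 30.71
Terminal payoffs (K − S): max(-45.4, 0) = 0, max(-20.2, 0) = 0, max(-2.35, 0) = 0, max(10.29, 0) = 10.29
Node uu (S = 72): continuation = e^(−0.07)·[0.6357·0.0000 + 0.3643·0.0000] = 0.0000; exercise value = 0.0000 ≤ continuation, so V_uu = 0.0000
Node ud (S = 51): continuation = e^(−0.07)·[0.6357·0.0000 + 0.3643·0.0000] = 0.0000; exercise value = 0.0000 ≤ continuation, so V_ud = 0.0000
Node dd (S = 36.12): continuation = e^(−0.07)·[0.6357·0.0000 + 0.3643·10.2938] = 3.4961; exercise value = 4.8750 > continuation, so V_dd = 4.8750 (exercise)
Node u (S = 60): continuation = e^(−0.07)·[0.6357·0.0000 + 0.3643·0.0000] = 0.0000; exercise value = 0.0000 ≤ continuation, so V_u = 0.0000
Node d (S = 42.5): continuation = e^(−0.07)·[0.6357·0.0000 + 0.3643·4.8750] = 1.6557; exercise value = 0.0000 ≤ continuation, so V_d = 1.6557
Node 0 (S = 50): continuation = e^(−0.07)·[0.6357·0.0000 + 0.3643·1.6557] = 0.5623; exercise value = 0.0000 ≤ continuation, so V_0 = 0.5623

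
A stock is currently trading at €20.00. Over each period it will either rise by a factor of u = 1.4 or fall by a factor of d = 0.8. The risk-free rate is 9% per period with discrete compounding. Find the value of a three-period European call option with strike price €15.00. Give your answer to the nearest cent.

Risk-neutral probability p = (1 + 0.09 − 0.8)/(1.4 − 0.8) = 0.2900/0.6000 = 0.4833
Terminal stock prices: S_uuu = 54.88, S_uud = 31.36, S_udd = 17.92, S_ddd = 10.24
Terminal payoffs (S − K): max(39.88, 0) = 39.88, max(16.36, 0) = 16.36, max(2.92, 0) = 2.92, max(-4.76, 0) = 0
Node uu (S = 39.2): V_uu = 1/1.09·[0.4833·39.8800 + 0.5167·16.3600] = 25.4385
Node ud (S = 22.4): V_ud = 1/1.09·[0.4833·16.3600 + 0.5167·2.9200] = 8.6385
Node dd (S = 12.8): V_dd = 1/1.09·[0.4833·2.9200 + 0.5167·0.0000] = 1.2948
Node u (S = 28): V_u = 1/1.09·[0.4833·25.4385 + 0.5167·8.6385] = 15.3748
Node d (S = 16): V_d = 1/1.09·[0.4833·8.6385 + 0.5167·1.2948] = 4.4443
Node 0 (S = 20): V_0 = 1/1.09·[0.4833·15.3748 + 0.5167·4.4443] = 8.9242

€8.92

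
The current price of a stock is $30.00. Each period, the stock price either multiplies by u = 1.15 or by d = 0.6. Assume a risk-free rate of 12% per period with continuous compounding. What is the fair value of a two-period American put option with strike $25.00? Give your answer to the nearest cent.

Risk-neutral probability p = (e^0.12 − 0.6)/(1.15 − 0.6) = 0.5275/0.5500 = 0.9591
Terminal stock prices: S_uu = 39.67, S_ud = 20.7, S_dd = 10.8
Terminal payoffs (K − S): max(-14.67, 0) = 0, max(4.3, 0) = 4.3, max(14.2, 0) = 14.2
Node u (S = 34.5): continuation = e^(−0.12)·[0.9591·0.0000 + 0.0409·4.3000] = 0.1560; exercise value = 0.0000 ≤ continuation, so V_u = 0.1560
Node d (S = 18): continuation = e^(−0.12)·[0.9591·4.3000 + 0.0409·14.2000] = 4.1730; exercise value = 7.0000 > continuation, so V_d = 7.0000 (exercise)
Node 0 (S = 30): continuation = e^(−0.12)·[0.9591·0.1560 + 0.0409·7.0000] = 0.3867; exercise value = 0.0000 ≤ continuation, so V_0 = 0.3867

$0.39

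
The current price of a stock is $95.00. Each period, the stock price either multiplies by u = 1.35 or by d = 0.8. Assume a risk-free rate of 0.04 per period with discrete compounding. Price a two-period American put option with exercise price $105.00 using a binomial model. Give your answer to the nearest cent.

$16.26

Risk-neutral probability p = (1 + 0.04 − 0.8)/(1.35 − 0.8) = 0.2400/0.5500 = 0.4364
Terminal stock prices: S_uu = 173.1, S_ud = 102.6, S_dd = 60.8
Terminal payoffs (K − S): max(-68.14, 0) = 0, max(2.4, 0) = 2.4, max(44.2, 0) = 44.2
Node u (S = 128.2): continuation = 1/1.04·[0.4364·0.0000 + 0.5636·2.4000] = 1.3007; exercise value = 0.0000 ≤ continuation, so V_u = 1.3007
Node d (S = 76): continuation = 1/1.04·[0.4364·2.4000 + 0.5636·44.2000] = 24.9615; exercise value = 29.0000 > continuation, so V_d = 29.0000 (exercise)
Node 0 (S = 95): continuation = 1/1.04·[0.4364·1.3007 + 0.5636·29.0000] = 16.2625; exercise value = 10.0000 ≤ continuation, so V_0 = 16.2625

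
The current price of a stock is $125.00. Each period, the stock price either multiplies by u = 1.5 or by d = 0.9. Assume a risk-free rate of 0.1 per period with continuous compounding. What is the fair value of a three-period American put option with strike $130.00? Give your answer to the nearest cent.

Risk-neutral probability p = (e^0.1 − 0.9)/(1.5 − 0.9) = 0.2052/0.6000 = 0.3420
Terminal stock prices: S_uuu = 421.9, S_uud = 253.1, S_udd = 151.9, S_ddd = 91.13
Terminal payoffs (K − S): max(-291.9, 0) = 0, max(-123.1, 0) = 0, max(-21.88, 0) = 0, max(38.87, 0) = 38.87
Node uu (S = 281.2): continuation = e^(−0.1)·[0.3420·0.0000 + 0.6580·0.0000] = 0.0000; exercise value = 0.0000 ≤ continuation, so V_uu = 0.0000
Node ud (S = 168.8): continuation = e^(−0.1)·[0.3420·0.0000 + 0.6580·0.0000] = 0.0000; exercise value = 0.0000 ≤ continuation, so V_ud = 0.0000
Node dd (S = 101.2): continuation = e^(−0.1)·[0.3420·0.0000 + 0.6580·38.8750] = 23.1472; exercise value = 28.7500 > continuation, so V_dd = 28.7500 (exercise)
Node u (S = 187.5): continuation = e^(−0.1)·[0.3420·0.0000 + 0.6580·0.0000] = 0.0000; exercise value = 0.0000 ≤ continuation, so V_u = 0.0000
Node d (S = 112.5): continuation = e^(−0.1)·[0.3420·0.0000 + 0.6580·28.7500] = 17.1185; exercise value = 17.5000 > continuation, so V_d = 17.5000 (exercise)
Node 0 (S = 125): continuation = e^(−0.1)·[0.3420·0.0000 + 0.6580·17.5000] = 10.4200; exercise value = 5.0000 ≤ continuation, so V_0 = 10.4200

$10.42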